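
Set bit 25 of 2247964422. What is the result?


2247964422 | (1 << 25) = 2247964422 | 33554432 = 2281518854

2281518854


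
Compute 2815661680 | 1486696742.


0b10100111110100111001011001110000 | 0b1011000100111010011000100100110 = 0b11111111110111111011011101110110 = 4292851574

4292851574


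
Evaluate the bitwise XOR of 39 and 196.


0b100111 ^ 0b11000100 = 0b11100011 = 227

227


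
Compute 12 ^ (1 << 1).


12 ^ (1 << 1) = 12 ^ 2 = 14

14


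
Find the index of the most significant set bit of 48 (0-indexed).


0b110000. Highest set bit at position 5

5


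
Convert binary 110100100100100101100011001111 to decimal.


110100100100100101100011001111 in decimal = 882006223

882006223


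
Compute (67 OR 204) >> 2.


Step 1: 67 | 204 = 207
Step 2: 207 >> 2 = 51

51


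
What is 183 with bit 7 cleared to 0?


183 & ~(1 << 7) = 55

55


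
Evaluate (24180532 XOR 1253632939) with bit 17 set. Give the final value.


Step 1: 24180532 ^ 1253632939 = 1271405727
Step 2: 1271405727 | (1 << 17) = 1271405727 | 131072 = 1271536799

1271536799


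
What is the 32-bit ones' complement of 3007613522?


3007613522 ^ 4294967295 = 1287353773

1287353773


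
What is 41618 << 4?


0b1010001010010010 << 4 = 0b10100010100100100000 = 665888

665888


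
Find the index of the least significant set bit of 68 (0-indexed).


0b1000100. Lowest set bit at position 2

2


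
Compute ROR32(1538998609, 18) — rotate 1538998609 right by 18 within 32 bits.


Rotate 0b1011011101110110100000101010001 right by 18 (32-bit) = 0b11010000010101000101011011101110 = 3495188206

3495188206


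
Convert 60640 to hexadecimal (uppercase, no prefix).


60640 = ECE0 hex

ECE0


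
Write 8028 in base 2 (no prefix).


8028 = 1111101011100 in binary

1111101011100


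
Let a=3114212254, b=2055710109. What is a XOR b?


3114212254 ^ 2055710109 = 3273178627

3273178627


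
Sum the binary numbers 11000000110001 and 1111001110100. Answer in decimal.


11000000110001 + 1111001110100 = 100111010100101 = 20133

20133


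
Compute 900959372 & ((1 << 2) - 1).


900959372 & 3 = 0

0


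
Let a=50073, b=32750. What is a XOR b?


50073 ^ 32750 = 48247

48247


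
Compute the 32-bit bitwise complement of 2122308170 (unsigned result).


~0b1111110011111111101101001001010 = 0b10000001100000000010010110110101 = 2172659125 (32-bit unsigned)

2172659125


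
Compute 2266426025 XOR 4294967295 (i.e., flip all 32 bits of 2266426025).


2266426025 ^ 4294967295 = 2028541270

2028541270


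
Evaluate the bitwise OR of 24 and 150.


0b11000 | 0b10010110 = 0b10011110 = 158

158


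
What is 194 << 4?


0b11000010 << 4 = 0b110000100000 = 3104

3104


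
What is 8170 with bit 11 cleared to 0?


8170 & ~(1 << 11) = 6122

6122


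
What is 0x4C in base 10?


4C hex = 76 decimal

76


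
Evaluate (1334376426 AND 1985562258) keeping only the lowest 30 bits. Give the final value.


Step 1: 1334376426 & 1985562258 = 1174947458
Step 2: 1174947458 & 1073741823 = 101205634

101205634


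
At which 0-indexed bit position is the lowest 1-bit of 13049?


0b11001011111001. Lowest set bit at position 0

0


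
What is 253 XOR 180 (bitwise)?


0b11111101 ^ 0b10110100 = 0b1001001 = 73

73


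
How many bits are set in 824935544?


0b110001001010111000010001111000 has 13 set bits

13


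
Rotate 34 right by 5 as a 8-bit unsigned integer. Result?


Rotate 0b100010 right by 5 (8-bit) = 0b10001 = 17

17


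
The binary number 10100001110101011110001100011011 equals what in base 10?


10100001110101011110001100011011 in decimal = 2715149083

2715149083


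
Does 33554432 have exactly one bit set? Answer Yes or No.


0b10000000000000000000000000. Only one bit set => Yes

Yes


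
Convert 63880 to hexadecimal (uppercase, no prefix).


63880 = F988 hex

F988


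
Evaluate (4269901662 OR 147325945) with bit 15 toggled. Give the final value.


Step 1: 4269901662 | 147325945 = 4274620415
Step 2: 4274620415 ^ (1 << 15) = 4274620415 ^ 32768 = 4274587647

4274587647


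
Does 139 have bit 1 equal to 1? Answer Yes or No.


0b10001011, bit 1 = 1. Yes

Yes


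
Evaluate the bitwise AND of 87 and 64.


0b1010111 & 0b1000000 = 0b1000000 = 64

64


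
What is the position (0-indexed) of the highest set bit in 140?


0b10001100. Highest set bit at position 7

7


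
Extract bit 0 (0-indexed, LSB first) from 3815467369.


0b11100011011010110110100101101001, position 0 = 1

1


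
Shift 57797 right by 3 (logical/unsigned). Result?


0b1110000111000101 >> 3 = 0b1110000111000 = 7224

7224


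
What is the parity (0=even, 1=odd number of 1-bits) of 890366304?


0b110101000100011110100101100000 has 13 ones => parity 1

1


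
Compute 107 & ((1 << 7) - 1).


107 & 127 = 107

107


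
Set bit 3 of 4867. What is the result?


4867 | (1 << 3) = 4867 | 8 = 4875

4875


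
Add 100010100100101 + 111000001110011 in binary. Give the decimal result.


100010100100101 + 111000001110011 = 1011010110011000 = 46488

46488


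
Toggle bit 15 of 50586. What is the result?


50586 ^ (1 << 15) = 50586 ^ 32768 = 17818

17818


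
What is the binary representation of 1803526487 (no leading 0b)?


1803526487 = 1101011011111111010000101010111 in binary

1101011011111111010000101010111


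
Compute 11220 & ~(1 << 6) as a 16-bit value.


11220 & ~(1 << 6) = 11156

11156


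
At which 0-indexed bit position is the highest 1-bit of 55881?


0b1101101001001001. Highest set bit at position 15

15


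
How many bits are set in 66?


0b1000010 has 2 set bits

2


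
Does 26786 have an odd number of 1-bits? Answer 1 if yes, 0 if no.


0b110100010100010 has 6 ones => parity 0

0


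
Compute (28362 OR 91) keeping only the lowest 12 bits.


Step 1: 28362 | 91 = 28379
Step 2: 28379 & 4095 = 3803

3803


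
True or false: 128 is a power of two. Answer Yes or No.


0b10000000. Only one bit set => Yes

Yes


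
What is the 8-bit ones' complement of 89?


89 ^ 255 = 166

166


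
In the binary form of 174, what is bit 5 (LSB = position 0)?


0b10101110, position 5 = 1

1


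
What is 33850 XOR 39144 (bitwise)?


0b1000010000111010 ^ 0b1001100011101000 = 0b1110011010010 = 7378

7378


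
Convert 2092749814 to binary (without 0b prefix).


2092749814 = 1111100101111001101001111110110 in binary

1111100101111001101001111110110


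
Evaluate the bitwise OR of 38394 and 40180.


0b1001010111111010 | 0b1001110011110100 = 0b1001110111111110 = 40446

40446


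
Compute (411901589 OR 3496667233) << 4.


Step 1: 411901589 | 3496667233 = 3639607029
Step 2: 3639607029 << 4 = 58233712464

58233712464


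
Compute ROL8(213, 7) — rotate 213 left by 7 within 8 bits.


Rotate 0b11010101 left by 7 (8-bit) = 0b11101010 = 234

234


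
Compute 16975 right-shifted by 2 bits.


0b100001001001111 >> 2 = 0b1000010010011 = 4243

4243


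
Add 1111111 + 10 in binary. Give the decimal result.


1111111 + 10 = 10000001 = 129

129


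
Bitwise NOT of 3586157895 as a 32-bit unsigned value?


~0b11010101110000000110110101000111 = 0b101010001111111001001010111000 = 708809400 (32-bit unsigned)

708809400


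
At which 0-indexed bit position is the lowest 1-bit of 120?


0b1111000. Lowest set bit at position 3

3


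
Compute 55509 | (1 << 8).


55509 | (1 << 8) = 55509 | 256 = 55765

55765


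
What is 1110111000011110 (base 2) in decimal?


1110111000011110 in decimal = 60958

60958


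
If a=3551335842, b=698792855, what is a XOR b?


3551335842 ^ 698792855 = 4195069493

4195069493


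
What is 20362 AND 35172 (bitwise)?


0b100111110001010 & 0b1000100101100100 = 0b100100000000 = 2304

2304


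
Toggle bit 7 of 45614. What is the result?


45614 ^ (1 << 7) = 45614 ^ 128 = 45742

45742


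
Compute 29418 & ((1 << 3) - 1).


29418 & 7 = 2

2


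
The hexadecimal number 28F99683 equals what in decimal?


28F99683 hex = 687445635 decimal

687445635


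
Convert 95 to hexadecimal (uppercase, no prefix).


95 = 5F hex

5F


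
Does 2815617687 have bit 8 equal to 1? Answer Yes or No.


0b10100111110100101110101010010111, bit 8 = 0. No

No


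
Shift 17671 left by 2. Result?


0b100010100000111 << 2 = 0b10001010000011100 = 70684

70684


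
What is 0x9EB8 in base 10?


9EB8 hex = 40632 decimal

40632


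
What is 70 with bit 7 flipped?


70 ^ (1 << 7) = 70 ^ 128 = 198

198


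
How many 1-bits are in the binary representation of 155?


0b10011011 has 5 set bits

5


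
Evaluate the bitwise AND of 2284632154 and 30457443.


0b10001000001011001011100001011010 & 0b1110100001011111001100011 = 0b1011100001000010 = 47170

47170


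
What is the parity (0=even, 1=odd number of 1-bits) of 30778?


0b111100000111010 has 8 ones => parity 0

0


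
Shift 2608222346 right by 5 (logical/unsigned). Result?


0b10011011011101100101000010001010 >> 5 = 0b100110110111011001010000100 = 81506948

81506948


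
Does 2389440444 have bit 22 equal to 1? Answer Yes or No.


0b10001110011010111111011110111100, bit 22 = 1. Yes

Yes


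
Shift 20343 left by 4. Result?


0b100111101110111 << 4 = 0b1001111011101110000 = 325488

325488


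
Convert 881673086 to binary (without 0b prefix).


881673086 = 110100100011010100001101111110 in binary

110100100011010100001101111110


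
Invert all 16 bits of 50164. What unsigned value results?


50164 ^ 65535 = 15371

15371


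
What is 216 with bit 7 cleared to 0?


216 & ~(1 << 7) = 88

88


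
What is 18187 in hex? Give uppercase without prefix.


18187 = 470B hex

470B


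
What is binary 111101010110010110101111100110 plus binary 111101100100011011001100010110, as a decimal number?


111101010110010110101111100110 + 111101100100011011001100010110 = 1111010111010110001111011111100 = 2062229244

2062229244


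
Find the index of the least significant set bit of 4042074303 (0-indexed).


0b11110000111011010010100010111111. Lowest set bit at position 0

0


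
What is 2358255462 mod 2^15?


2358255462 & 32767 = 8038

8038


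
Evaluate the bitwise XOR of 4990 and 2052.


0b1001101111110 ^ 0b100000000100 = 0b1101101111010 = 7034

7034


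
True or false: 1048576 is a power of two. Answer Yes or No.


0b100000000000000000000. Only one bit set => Yes

Yes


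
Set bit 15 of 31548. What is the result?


31548 | (1 << 15) = 31548 | 32768 = 64316

64316


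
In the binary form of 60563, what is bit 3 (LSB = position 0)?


0b1110110010010011, position 3 = 0

0


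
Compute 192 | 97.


0b11000000 | 0b1100001 = 0b11100001 = 225

225


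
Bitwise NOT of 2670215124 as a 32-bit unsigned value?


~0b10011111001010000011111111010100 = 0b1100000110101111100000000101011 = 1624752171 (32-bit unsigned)

1624752171


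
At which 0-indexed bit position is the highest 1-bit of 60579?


0b1110110010100011. Highest set bit at position 15

15


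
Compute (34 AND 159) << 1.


Step 1: 34 & 159 = 2
Step 2: 2 << 1 = 4

4


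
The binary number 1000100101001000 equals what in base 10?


1000100101001000 in decimal = 35144

35144


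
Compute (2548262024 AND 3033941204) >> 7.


Step 1: 2548262024 & 3033941204 = 2495759488
Step 2: 2495759488 >> 7 = 19498121

19498121


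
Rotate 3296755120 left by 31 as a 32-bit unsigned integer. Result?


Rotate 0b11000100100000000111110110110000 left by 31 (32-bit) = 0b1100010010000000011111011011000 = 1648377560

1648377560


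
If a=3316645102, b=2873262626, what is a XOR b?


3316645102 ^ 2873262626 = 1861058252

1861058252


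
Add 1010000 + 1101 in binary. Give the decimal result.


1010000 + 1101 = 1011101 = 93

93


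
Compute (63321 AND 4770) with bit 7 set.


Step 1: 63321 & 4770 = 4608
Step 2: 4608 | (1 << 7) = 4608 | 128 = 4736

4736


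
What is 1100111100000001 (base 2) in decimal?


1100111100000001 in decimal = 52993

52993


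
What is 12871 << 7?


0b11001001000111 << 7 = 0b110010010001110000000 = 1647488

1647488


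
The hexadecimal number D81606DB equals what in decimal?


D81606DB hex = 3625322203 decimal

3625322203


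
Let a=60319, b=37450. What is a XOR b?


60319 ^ 37450 = 31189

31189


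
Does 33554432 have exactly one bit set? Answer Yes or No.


0b10000000000000000000000000. Only one bit set => Yes

Yes


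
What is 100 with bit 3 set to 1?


100 | (1 << 3) = 100 | 8 = 108

108


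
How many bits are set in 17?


0b10001 has 2 set bits

2


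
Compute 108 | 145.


0b1101100 | 0b10010001 = 0b11111101 = 253

253


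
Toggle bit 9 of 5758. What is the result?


5758 ^ (1 << 9) = 5758 ^ 512 = 5246

5246


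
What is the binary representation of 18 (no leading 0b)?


18 = 10010 in binary

10010


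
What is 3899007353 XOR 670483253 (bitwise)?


0b11101000011001100010000101111001 ^ 0b100111111101101100001100110101 = 0b11001111100100001110001001001100 = 3482378828

3482378828


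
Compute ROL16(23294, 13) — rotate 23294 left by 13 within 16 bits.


Rotate 0b101101011111110 left by 13 (16-bit) = 0b1100101101011111 = 52063

52063


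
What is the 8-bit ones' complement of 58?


58 ^ 255 = 197

197


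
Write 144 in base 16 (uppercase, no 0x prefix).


144 = 90 hex

90


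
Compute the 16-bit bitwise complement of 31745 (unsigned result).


~0b111110000000001 = 0b1000001111111110 = 33790 (16-bit unsigned)

33790


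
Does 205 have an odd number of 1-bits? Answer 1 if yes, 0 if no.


0b11001101 has 5 ones => parity 1

1


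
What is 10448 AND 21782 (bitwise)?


0b10100011010000 & 0b101010100010110 = 0b10000 = 16

16


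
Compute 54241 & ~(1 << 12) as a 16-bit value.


54241 & ~(1 << 12) = 50145

50145


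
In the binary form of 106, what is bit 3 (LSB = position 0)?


0b1101010, position 3 = 1

1


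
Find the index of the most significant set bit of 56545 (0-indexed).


0b1101110011100001. Highest set bit at position 15

15


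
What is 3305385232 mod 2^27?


3305385232 & 134217727 = 84159760

84159760


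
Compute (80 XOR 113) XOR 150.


Step 1: 80 ^ 113 = 33
Step 2: 33 ^ 150 = 183

183


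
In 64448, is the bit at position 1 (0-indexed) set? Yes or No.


0b1111101111000000, bit 1 = 0. No

No


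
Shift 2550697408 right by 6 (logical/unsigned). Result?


0b10011000000010001000110111000000 >> 6 = 0b10011000000010001000110111 = 39854647

39854647


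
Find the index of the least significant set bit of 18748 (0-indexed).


0b100100100111100. Lowest set bit at position 2

2


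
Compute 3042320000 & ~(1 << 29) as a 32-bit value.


3042320000 & ~(1 << 29) = 2505449088

2505449088


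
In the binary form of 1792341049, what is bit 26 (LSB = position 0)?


0b1101010110101001111010000111001, position 26 = 0

0


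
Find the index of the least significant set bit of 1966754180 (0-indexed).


0b1110101001110100100100110000100. Lowest set bit at position 2

2


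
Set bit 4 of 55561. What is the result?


55561 | (1 << 4) = 55561 | 16 = 55577

55577


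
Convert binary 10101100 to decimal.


10101100 in decimal = 172

172


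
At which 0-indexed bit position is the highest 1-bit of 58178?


0b1110001101000010. Highest set bit at position 15

15


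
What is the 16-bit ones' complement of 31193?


31193 ^ 65535 = 34342

34342


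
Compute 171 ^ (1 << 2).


171 ^ (1 << 2) = 171 ^ 4 = 175

175


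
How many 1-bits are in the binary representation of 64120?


0b1111101001111000 has 10 set bits

10


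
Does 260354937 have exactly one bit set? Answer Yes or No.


0b1111100001001011001101111001. Multiple bits set => No

No


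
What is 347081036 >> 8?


0b10100101100000000100101001100 >> 8 = 0b101001011000000001001 = 1355785

1355785


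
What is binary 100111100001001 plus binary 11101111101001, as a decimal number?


100111100001001 + 11101111101001 = 1000101011110010 = 35570

35570


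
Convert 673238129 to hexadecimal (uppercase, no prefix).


673238129 = 2820CC71 hex

2820CC71


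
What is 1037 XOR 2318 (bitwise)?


0b10000001101 ^ 0b100100001110 = 0b110100000011 = 3331

3331


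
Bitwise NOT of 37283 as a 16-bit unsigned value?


~0b1001000110100011 = 0b110111001011100 = 28252 (16-bit unsigned)

28252


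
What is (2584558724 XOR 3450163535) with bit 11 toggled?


Step 1: 2584558724 ^ 3450163535 = 1470655947
Step 2: 1470655947 ^ (1 << 11) = 1470655947 ^ 2048 = 1470653899

1470653899


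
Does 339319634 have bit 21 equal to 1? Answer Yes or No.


0b10100001110011001101101010010, bit 21 = 1. Yes

Yes


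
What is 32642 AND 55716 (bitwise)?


0b111111110000010 & 0b1101100110100100 = 0b101100110000000 = 22912

22912


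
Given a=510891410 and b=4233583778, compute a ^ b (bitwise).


510891410 ^ 4233583778 = 3794061616

3794061616


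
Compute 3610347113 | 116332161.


0b11010111001100011000011001101001 | 0b110111011110001011010000001 = 0b11010111111111111001011011101001 = 3623851753

3623851753


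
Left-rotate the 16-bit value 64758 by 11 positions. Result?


Rotate 0b1111110011110110 left by 11 (16-bit) = 0b1011011111100111 = 47079

47079


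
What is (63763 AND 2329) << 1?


Step 1: 63763 & 2329 = 2321
Step 2: 2321 << 1 = 4642

4642


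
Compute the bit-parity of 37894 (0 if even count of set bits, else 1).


0b1001010000000110 has 5 ones => parity 1

1


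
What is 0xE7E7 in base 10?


E7E7 hex = 59367 decimal

59367


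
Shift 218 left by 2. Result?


0b11011010 << 2 = 0b1101101000 = 872

872


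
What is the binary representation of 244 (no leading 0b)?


244 = 11110100 in binary

11110100


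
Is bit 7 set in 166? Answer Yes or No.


0b10100110, bit 7 = 1. Yes

Yes


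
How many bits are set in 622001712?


0b100101000100101111111000110000 has 14 set bits

14


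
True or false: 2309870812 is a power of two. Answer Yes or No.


0b10001001101011011101010011011100. Multiple bits set => No

No


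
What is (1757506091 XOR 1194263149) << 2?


Step 1: 1757506091 ^ 1194263149 = 804153414
Step 2: 804153414 << 2 = 3216613656

3216613656


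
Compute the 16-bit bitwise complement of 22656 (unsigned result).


~0b101100010000000 = 0b1010011101111111 = 42879 (16-bit unsigned)

42879


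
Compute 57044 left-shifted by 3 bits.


0b1101111011010100 << 3 = 0b1101111011010100000 = 456352

456352


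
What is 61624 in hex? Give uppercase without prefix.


61624 = F0B8 hex

F0B8


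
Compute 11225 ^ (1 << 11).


11225 ^ (1 << 11) = 11225 ^ 2048 = 9177

9177


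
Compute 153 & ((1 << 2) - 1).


153 & 3 = 1

1


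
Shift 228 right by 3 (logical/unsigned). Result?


0b11100100 >> 3 = 0b11100 = 28

28


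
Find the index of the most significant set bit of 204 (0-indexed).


0b11001100. Highest set bit at position 7

7


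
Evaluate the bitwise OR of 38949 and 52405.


0b1001100000100101 | 0b1100110010110101 = 0b1101110010110101 = 56501

56501


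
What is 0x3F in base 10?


3F hex = 63 decimal

63


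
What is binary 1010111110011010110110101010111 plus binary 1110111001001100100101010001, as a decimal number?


1010111110011010110110101010111 + 1110111001001100100101010001 = 1100110101100100011011010101000 = 1722955432

1722955432


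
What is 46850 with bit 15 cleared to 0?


46850 & ~(1 << 15) = 14082

14082


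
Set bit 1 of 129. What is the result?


129 | (1 << 1) = 129 | 2 = 131

131


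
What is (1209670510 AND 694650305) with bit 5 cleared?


Step 1: 1209670510 & 694650305 = 134349120
Step 2: 134349120 & ~(1 << 5) = 134349120

134349120


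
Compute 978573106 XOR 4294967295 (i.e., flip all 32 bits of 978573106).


978573106 ^ 4294967295 = 3316394189

3316394189


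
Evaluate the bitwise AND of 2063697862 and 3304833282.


0b1111011000000011000011111000110 & 0b11000100111110111100000100000010 = 0b1000000000000011000000100000010 = 1073840386

1073840386


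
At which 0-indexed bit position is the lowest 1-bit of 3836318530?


0b11100100101010011001001101000010. Lowest set bit at position 1

1


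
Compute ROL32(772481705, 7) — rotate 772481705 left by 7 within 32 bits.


Rotate 0b101110000010110010001010101001 left by 7 (32-bit) = 0b101100100010101010010010111 = 93410455

93410455


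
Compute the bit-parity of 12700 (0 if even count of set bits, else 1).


0b11000110011100 has 7 ones => parity 1

1


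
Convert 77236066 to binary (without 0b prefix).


77236066 = 100100110101000011101100010 in binary

100100110101000011101100010


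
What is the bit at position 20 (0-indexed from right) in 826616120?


0b110001010001010010100100111000, position 20 = 0

0


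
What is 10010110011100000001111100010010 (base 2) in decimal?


10010110011100000001111100010010 in decimal = 2523930386

2523930386


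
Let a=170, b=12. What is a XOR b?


170 ^ 12 = 166

166


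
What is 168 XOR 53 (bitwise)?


0b10101000 ^ 0b110101 = 0b10011101 = 157

157


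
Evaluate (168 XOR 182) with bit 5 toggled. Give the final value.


Step 1: 168 ^ 182 = 30
Step 2: 30 ^ (1 << 5) = 30 ^ 32 = 62

62


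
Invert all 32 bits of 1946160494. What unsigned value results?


1946160494 ^ 4294967295 = 2348806801

2348806801


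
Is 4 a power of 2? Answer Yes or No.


0b100. Only one bit set => Yes

Yes


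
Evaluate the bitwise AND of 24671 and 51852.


0b110000001011111 & 0b1100101010001100 = 0b100000000001100 = 16396

16396


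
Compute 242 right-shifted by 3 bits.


0b11110010 >> 3 = 0b11110 = 30

30


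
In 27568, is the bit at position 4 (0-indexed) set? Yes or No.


0b110101110110000, bit 4 = 1. Yes

Yes


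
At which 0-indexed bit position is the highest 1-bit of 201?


0b11001001. Highest set bit at position 7

7


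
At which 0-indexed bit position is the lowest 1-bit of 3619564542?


0b11010111101111100010101111111110. Lowest set bit at position 1

1


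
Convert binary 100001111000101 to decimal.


100001111000101 in decimal = 17349

17349


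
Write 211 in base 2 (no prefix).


211 = 11010011 in binary

11010011


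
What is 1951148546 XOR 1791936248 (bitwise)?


0b1110100010011000010101000000010 ^ 0b1101010110011101100011011111000 = 0b11110100000101110110011111010 = 511896826

511896826


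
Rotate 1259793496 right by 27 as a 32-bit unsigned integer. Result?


Rotate 0b1001011000101101110110001011000 right by 27 (32-bit) = 0b1100010110111011000101100001001 = 1658686217

1658686217


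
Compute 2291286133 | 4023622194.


0b10001000100100100100000001110101 | 0b11101111110100111001101000110010 = 0b11101111110100111101101001110111 = 4023638647

4023638647


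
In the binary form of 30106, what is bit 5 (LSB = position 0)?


0b111010110011010, position 5 = 0

0


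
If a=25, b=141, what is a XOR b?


25 ^ 141 = 148

148


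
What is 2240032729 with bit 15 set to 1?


2240032729 | (1 << 15) = 2240032729 | 32768 = 2240065497

2240065497


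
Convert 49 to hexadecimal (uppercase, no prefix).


49 = 31 hex

31


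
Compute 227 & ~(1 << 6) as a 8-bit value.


227 & ~(1 << 6) = 163

163


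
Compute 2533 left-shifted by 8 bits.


0b100111100101 << 8 = 0b10011110010100000000 = 648448

648448


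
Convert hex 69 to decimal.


69 hex = 105 decimal

105


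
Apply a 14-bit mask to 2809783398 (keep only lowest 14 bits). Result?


2809783398 & 16383 = 9318

9318


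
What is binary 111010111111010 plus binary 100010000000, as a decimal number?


111010111111010 + 100010000000 = 111111001111010 = 32378

32378


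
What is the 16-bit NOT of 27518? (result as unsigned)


~0b110101101111110 = 0b1001010010000001 = 38017 (16-bit unsigned)

38017


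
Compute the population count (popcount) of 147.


0b10010011 has 4 set bits

4


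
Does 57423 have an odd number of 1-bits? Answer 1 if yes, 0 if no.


0b1110000001001111 has 8 ones => parity 0

0


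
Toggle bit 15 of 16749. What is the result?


16749 ^ (1 << 15) = 16749 ^ 32768 = 49517

49517


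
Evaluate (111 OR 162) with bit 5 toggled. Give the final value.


Step 1: 111 | 162 = 239
Step 2: 239 ^ (1 << 5) = 239 ^ 32 = 207

207


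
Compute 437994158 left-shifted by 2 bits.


0b11010000110110100001010101110 << 2 = 0b1101000011011010000101010111000 = 1751976632

1751976632


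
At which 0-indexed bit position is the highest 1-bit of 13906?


0b11011001010010. Highest set bit at position 13

13


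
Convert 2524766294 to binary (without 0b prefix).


2524766294 = 10010110011111001110000001010110 in binary

10010110011111001110000001010110


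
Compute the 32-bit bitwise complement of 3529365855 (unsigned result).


~0b11010010010111011101100101011111 = 0b101101101000100010011010100000 = 765601440 (32-bit unsigned)

765601440


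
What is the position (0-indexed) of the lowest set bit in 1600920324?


0b1011111011011000001101100000100. Lowest set bit at position 2

2


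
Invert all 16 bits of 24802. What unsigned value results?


24802 ^ 65535 = 40733

40733


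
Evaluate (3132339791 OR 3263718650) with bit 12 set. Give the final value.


Step 1: 3132339791 | 3263718650 = 4206622463
Step 2: 4206622463 | (1 << 12) = 4206622463 | 4096 = 4206622463

4206622463


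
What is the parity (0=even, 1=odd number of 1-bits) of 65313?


0b1111111100100001 has 10 ones => parity 0

0


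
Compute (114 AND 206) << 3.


Step 1: 114 & 206 = 66
Step 2: 66 << 3 = 528

528


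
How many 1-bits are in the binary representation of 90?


0b1011010 has 4 set bits

4


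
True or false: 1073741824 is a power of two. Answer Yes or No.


0b1000000000000000000000000000000. Only one bit set => Yes

Yes


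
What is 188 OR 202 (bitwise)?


0b10111100 | 0b11001010 = 0b11111110 = 254

254


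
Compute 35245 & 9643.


0b1000100110101101 & 0b10010110101011 = 0b110101001 = 425

425


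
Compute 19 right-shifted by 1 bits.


0b10011 >> 1 = 0b1001 = 9

9


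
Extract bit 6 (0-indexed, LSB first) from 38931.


0b1001100000010011, position 6 = 0

0


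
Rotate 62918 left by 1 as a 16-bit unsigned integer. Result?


Rotate 0b1111010111000110 left by 1 (16-bit) = 0b1110101110001101 = 60301

60301


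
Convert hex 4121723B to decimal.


4121723B hex = 1092710971 decimal

1092710971


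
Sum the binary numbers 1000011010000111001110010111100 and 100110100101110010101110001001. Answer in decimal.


1000011010000111001110010111100 + 100110100101110010101110001001 = 1101001110110101100100001000101 = 1775945797

1775945797


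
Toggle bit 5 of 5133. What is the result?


5133 ^ (1 << 5) = 5133 ^ 32 = 5165

5165


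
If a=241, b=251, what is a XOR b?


241 ^ 251 = 10

10


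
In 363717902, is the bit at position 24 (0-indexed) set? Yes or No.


0b10101101011011110010100001110, bit 24 = 1. Yes

Yes


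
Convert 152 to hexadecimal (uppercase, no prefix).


152 = 98 hex

98


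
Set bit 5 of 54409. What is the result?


54409 | (1 << 5) = 54409 | 32 = 54441

54441


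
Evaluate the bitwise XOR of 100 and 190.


0b1100100 ^ 0b10111110 = 0b11011010 = 218

218


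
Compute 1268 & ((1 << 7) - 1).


1268 & 127 = 116

116


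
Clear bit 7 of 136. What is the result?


136 & ~(1 << 7) = 8

8


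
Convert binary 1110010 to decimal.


1110010 in decimal = 114

114


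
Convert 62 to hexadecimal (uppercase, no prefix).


62 = 3E hex

3E


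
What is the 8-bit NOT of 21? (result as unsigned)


~0b10101 = 0b11101010 = 234 (8-bit unsigned)

234


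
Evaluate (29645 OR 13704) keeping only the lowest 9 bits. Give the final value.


Step 1: 29645 | 13704 = 30669
Step 2: 30669 & 511 = 461

461


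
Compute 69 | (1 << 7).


69 | (1 << 7) = 69 | 128 = 197

197


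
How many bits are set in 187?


0b10111011 has 6 set bits

6


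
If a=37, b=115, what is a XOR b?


37 ^ 115 = 86

86


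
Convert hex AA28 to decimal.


AA28 hex = 43560 decimal

43560


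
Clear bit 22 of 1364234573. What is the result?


1364234573 & ~(1 << 22) = 1360040269

1360040269


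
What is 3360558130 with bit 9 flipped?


3360558130 ^ (1 << 9) = 3360558130 ^ 512 = 3360558642

3360558642


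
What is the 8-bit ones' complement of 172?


172 ^ 255 = 83

83


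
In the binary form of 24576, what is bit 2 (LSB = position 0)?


0b110000000000000, position 2 = 0

0


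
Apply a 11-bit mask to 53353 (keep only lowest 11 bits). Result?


53353 & 2047 = 105

105


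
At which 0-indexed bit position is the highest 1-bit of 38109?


0b1001010011011101. Highest set bit at position 15

15


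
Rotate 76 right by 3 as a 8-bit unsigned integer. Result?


Rotate 0b1001100 right by 3 (8-bit) = 0b10001001 = 137

137


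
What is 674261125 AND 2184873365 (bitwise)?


0b101000001100000110100010000101 & 0b10000010001110101000010110010101 = 0b1100000000000010000101 = 3145861

3145861


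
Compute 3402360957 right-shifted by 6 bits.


0b11001010110010111110100001111101 >> 6 = 0b11001010110010111110100001 = 53161889

53161889


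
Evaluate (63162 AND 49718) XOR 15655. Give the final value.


Step 1: 63162 & 49718 = 49714
Step 2: 49714 ^ 15655 = 65301

65301


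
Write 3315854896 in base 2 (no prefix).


3315854896 = 11000101101000111110111000110000 in binary

11000101101000111110111000110000


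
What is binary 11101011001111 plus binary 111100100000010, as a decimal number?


11101011001111 + 111100100000010 = 1011001111010001 = 46033

46033


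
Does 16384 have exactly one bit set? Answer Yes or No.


0b100000000000000. Only one bit set => Yes

Yes


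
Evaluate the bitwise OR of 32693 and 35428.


0b111111110110101 | 0b1000101001100100 = 0b1111111111110101 = 65525

65525


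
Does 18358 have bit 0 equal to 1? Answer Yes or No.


0b100011110110110, bit 0 = 0. No

No


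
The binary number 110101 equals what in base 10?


110101 in decimal = 53

53


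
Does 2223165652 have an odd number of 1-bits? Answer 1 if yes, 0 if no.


0b10000100100000101101000011010100 has 11 ones => parity 1

1


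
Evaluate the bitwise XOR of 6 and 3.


0b110 ^ 0b11 = 0b101 = 5

5


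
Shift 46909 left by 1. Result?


0b1011011100111101 << 1 = 0b10110111001111010 = 93818

93818


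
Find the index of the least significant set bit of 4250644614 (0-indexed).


0b11111101010110111011000010000110. Lowest set bit at position 1

1


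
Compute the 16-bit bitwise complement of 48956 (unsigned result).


~0b1011111100111100 = 0b100000011000011 = 16579 (16-bit unsigned)

16579


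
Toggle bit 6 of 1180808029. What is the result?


1180808029 ^ (1 << 6) = 1180808029 ^ 64 = 1180807965

1180807965


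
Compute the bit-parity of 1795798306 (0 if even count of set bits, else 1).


0b1101011000010011011010100100010 has 14 ones => parity 0

0


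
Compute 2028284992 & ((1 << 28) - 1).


2028284992 & 268435455 = 149236800

149236800


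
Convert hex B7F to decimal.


B7F hex = 2943 decimal

2943


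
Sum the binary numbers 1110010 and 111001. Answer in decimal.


1110010 + 111001 = 10101011 = 171

171


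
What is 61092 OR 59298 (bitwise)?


0b1110111010100100 | 0b1110011110100010 = 0b1110111110100110 = 61350

61350


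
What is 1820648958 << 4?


0b1101100100001001110010111111110 << 4 = 0b11011001000010011100101111111100000 = 29130383328

29130383328


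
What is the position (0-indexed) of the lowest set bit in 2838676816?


0b10101001001100101100010101010000. Lowest set bit at position 4

4


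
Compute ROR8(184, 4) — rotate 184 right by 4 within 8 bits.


Rotate 0b10111000 right by 4 (8-bit) = 0b10001011 = 139

139


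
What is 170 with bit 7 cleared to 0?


170 & ~(1 << 7) = 42

42


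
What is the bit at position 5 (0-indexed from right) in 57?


0b111001, position 5 = 1

1


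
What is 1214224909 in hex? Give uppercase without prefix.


1214224909 = 485F9A0D hex

485F9A0D


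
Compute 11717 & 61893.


0b10110111000101 & 0b1111000111000101 = 0b10000111000101 = 8645

8645


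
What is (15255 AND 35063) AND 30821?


Step 1: 15255 & 35063 = 2199
Step 2: 2199 & 30821 = 2053

2053


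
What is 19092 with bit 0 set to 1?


19092 | (1 << 0) = 19092 | 1 = 19093

19093


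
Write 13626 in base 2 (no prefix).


13626 = 11010100111010 in binary

11010100111010


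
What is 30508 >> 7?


0b111011100101100 >> 7 = 0b11101110 = 238

238


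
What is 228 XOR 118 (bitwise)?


0b11100100 ^ 0b1110110 = 0b10010010 = 146

146


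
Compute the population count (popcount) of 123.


0b1111011 has 6 set bits

6


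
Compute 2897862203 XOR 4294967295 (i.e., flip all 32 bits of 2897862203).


2897862203 ^ 4294967295 = 1397105092

1397105092


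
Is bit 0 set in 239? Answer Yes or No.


0b11101111, bit 0 = 1. Yes

Yes


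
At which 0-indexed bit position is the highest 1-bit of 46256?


0b1011010010110000. Highest set bit at position 15

15


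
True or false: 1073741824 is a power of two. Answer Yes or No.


0b1000000000000000000000000000000. Only one bit set => Yes

Yes


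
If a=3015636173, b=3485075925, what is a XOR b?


3015636173 ^ 3485075925 = 2080701720

2080701720


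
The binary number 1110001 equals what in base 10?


1110001 in decimal = 113

113


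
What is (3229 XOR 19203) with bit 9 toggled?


Step 1: 3229 ^ 19203 = 18334
Step 2: 18334 ^ (1 << 9) = 18334 ^ 512 = 17822

17822


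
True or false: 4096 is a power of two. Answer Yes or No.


0b1000000000000. Only one bit set => Yes

Yes


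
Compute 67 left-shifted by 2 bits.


0b1000011 << 2 = 0b100001100 = 268

268


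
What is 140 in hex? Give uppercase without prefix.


140 = 8C hex

8C


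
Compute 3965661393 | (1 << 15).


3965661393 | (1 << 15) = 3965661393 | 32768 = 3965694161

3965694161


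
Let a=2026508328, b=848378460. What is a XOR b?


2026508328 ^ 848378460 = 1247488628

1247488628


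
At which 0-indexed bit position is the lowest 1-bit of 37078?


0b1001000011010110. Lowest set bit at position 1

1


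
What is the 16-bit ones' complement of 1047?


1047 ^ 65535 = 64488

64488


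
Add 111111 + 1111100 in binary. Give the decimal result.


111111 + 1111100 = 10111011 = 187

187


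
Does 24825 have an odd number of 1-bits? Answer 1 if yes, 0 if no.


0b110000011111001 has 8 ones => parity 0

0


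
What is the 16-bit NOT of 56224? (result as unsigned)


~0b1101101110100000 = 0b10010001011111 = 9311 (16-bit unsigned)

9311


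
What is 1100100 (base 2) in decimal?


1100100 in decimal = 100

100


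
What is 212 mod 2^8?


212 & 255 = 212

212


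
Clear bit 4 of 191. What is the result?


191 & ~(1 << 4) = 175

175


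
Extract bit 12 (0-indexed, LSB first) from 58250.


0b1110001110001010, position 12 = 0

0


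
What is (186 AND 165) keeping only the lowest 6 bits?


Step 1: 186 & 165 = 160
Step 2: 160 & 63 = 32

32


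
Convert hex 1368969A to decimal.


1368969A hex = 325621402 decimal

325621402


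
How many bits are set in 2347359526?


0b10001011111010011101110100100110 has 18 set bits

18


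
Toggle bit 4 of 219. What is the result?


219 ^ (1 << 4) = 219 ^ 16 = 203

203


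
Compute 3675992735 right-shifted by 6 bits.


0b11011011000110110011001010011111 >> 6 = 0b11011011000110110011001010 = 57437386

57437386


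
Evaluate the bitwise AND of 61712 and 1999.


0b1111000100010000 & 0b11111001111 = 0b100000000 = 256

256


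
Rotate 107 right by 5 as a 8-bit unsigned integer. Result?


Rotate 0b1101011 right by 5 (8-bit) = 0b1011011 = 91

91


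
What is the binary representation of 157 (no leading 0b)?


157 = 10011101 in binary

10011101


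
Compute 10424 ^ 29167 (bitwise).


0b10100010111000 ^ 0b111000111101111 = 0b101100101010111 = 22871

22871


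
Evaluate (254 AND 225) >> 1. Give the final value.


Step 1: 254 & 225 = 224
Step 2: 224 >> 1 = 112

112


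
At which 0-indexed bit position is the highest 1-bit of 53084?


0b1100111101011100. Highest set bit at position 15

15


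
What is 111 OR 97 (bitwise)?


0b1101111 | 0b1100001 = 0b1101111 = 111

111


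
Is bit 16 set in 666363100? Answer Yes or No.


0b100111101101111110010011011100, bit 16 = 1. Yes

Yes


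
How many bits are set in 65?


0b1000001 has 2 set bits

2


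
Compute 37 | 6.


0b100101 | 0b110 = 0b100111 = 39

39


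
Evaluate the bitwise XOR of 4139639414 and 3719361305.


0b11110110101111011110001001110110 ^ 0b11011101101100001111001100011001 = 0b101011000011010001000101101111 = 722276719

722276719


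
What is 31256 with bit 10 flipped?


31256 ^ (1 << 10) = 31256 ^ 1024 = 32280

32280


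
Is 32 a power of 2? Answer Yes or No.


0b100000. Only one bit set => Yes

Yes


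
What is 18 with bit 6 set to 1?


18 | (1 << 6) = 18 | 64 = 82

82


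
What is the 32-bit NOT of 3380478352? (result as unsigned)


~0b11001001011111100000000110010000 = 0b110110100000011111111001101111 = 914488943 (32-bit unsigned)

914488943


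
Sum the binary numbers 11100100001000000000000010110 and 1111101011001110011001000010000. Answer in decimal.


11100100001000000000000010110 + 1111101011001110011001000010000 = 10011001111010110011001000100110 = 2582327846

2582327846


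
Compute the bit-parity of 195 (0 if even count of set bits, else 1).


0b11000011 has 4 ones => parity 0

0


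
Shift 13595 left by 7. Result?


0b11010100011011 << 7 = 0b110101000110110000000 = 1740160

1740160


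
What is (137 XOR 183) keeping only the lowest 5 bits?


Step 1: 137 ^ 183 = 62
Step 2: 62 & 31 = 30

30


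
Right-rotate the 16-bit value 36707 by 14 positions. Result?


Rotate 0b1000111101100011 right by 14 (16-bit) = 0b11110110001110 = 15758

15758


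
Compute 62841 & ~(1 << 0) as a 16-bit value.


62841 & ~(1 << 0) = 62840

62840


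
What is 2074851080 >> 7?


0b1111011101010111011011100001000 >> 7 = 0b111101110101011101101110 = 16209774

16209774


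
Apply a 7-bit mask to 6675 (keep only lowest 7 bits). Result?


6675 & 127 = 19

19


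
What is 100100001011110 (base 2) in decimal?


100100001011110 in decimal = 18526

18526


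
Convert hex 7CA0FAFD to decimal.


7CA0FAFD hex = 2090924797 decimal

2090924797
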